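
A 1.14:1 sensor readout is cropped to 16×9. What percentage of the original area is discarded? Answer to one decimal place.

35.9%

The width stays; only height is cut (since 16×9 is wider than 1.14:1).
(1.140)/(1.778) ≈ 0.641 of the area survives, leaving 35.88% discarded.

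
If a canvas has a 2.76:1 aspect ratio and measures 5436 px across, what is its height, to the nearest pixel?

1970 px

5436 / 2.760 = 1969.57.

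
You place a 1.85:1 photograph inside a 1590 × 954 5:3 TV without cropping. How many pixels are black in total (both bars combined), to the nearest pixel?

150319 pixels

Since 1.850 > 1.667, the photograph is width-limited.
Content height = 1590 / 1.850 ≈ 859.4595 px.
Black = 954 − 859.4595 = 94.5405 px.
Across the 1590-px span: 94.5405 × 1590 ≈ 150319 px.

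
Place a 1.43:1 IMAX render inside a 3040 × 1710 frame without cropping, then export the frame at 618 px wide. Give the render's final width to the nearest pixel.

497 px

Fitted into 3040×1710, the render spans the height; its width is 1710 × 1.430 ≈ 2445.30 px.
The frame scales by 618/3040 = 0.2033; 2445.30 × 0.2033 ≈ 497.10 px.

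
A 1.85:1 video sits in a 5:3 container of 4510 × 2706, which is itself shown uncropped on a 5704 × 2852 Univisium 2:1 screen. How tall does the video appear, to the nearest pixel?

1.85:1 in 4510×2706: fills the width, so the video is 4510.00 × 2437.84.
Second fit — the 5:3 canvas into 5704×2852 spans the height: 4753.33 × 2852.00 (×1.0540 from 4510×2706).
The video scales with it: height 2437.84 × 1.0540 ≈ 2569.37.

2569 px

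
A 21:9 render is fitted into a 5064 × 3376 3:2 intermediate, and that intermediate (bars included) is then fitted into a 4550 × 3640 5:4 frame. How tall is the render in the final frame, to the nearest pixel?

1950 px

Inside the 5064×3376 canvas the render is width-limited at 5064.00 × 2170.29.
3:2 in 4550×3640: fills the width, so the intermediate becomes 4550.00 × 3033.33 — a scale of ×0.8985.
So the render's height is 2170.29 × 0.8985 ≈ 1950.00.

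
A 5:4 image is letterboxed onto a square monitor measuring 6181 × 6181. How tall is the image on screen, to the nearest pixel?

4945 px

Since 1.250 > 1.000, the image is width-limited.
The image is 6181 × 4/5 ≈ 4944.80 px tall.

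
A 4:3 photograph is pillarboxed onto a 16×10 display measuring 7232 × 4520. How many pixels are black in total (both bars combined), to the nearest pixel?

5448107 pixels

4:3 is narrower than 16×10, so it spans the full height.
Content width = 4520 × 4/3 ≈ 6026.6667 px.
Leftover width: 7232 − 6026.6667 = 1205.3333 px.
Across the 4520-px span: 1205.3333 × 4520 ≈ 5448107 px.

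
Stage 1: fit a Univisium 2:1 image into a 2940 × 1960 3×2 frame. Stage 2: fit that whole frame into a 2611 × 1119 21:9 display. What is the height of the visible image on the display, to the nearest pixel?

Inside the 2940×1960 canvas the image is width-limited at 2940.00 × 1470.00.
Second fit — the 3×2 canvas into 2611×1119 spans the height: 1678.50 × 1119.00 (×0.5709 from 2940×1960).
Applying the same ×0.5709: 1470.00 → 839.25.

839 px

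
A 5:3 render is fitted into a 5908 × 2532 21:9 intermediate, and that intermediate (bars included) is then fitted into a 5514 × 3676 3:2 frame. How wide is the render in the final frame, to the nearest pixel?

3939 px

First fit — 5:3 into 5908×2532 spans the height: 4220.00 × 2532.00.
21:9 in 5514×3676: fills the width, so the intermediate becomes 5514.00 × 2363.14 — a scale of ×0.9333.
So the render's width is 4220.00 × 0.9333 ≈ 3938.57.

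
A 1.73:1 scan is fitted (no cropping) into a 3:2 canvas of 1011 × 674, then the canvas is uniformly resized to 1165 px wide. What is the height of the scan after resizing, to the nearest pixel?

Fitted into 1011×674, the scan spans the width; its height is 1011 / 1.730 ≈ 584.39 px.
The frame scales by 1165/1011 = 1.1523; 584.39 × 1.1523 ≈ 673.41 px.

673 px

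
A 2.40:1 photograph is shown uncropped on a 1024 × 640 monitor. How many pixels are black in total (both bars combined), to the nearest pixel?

Since 2.400 > 1.600, the photograph is width-limited.
The photograph is 1024 / 2.400 ≈ 426.6667 px tall.
Leftover height: 640 − 426.6667 = 213.3333 px.
Bar area = 213.3333 × 1024 ≈ 218453 px.

218453 pixels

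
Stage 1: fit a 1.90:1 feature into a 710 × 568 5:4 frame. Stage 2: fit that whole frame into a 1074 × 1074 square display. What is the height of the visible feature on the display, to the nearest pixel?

565 px

Inside the 710×568 canvas the feature is width-limited at 710.00 × 373.68.
Second fit — the 5:4 canvas into 1074×1074 spans the width: 1074.00 × 859.20 (×1.5127 from 710×568).
So the feature's height is 373.68 × 1.5127 ≈ 565.26.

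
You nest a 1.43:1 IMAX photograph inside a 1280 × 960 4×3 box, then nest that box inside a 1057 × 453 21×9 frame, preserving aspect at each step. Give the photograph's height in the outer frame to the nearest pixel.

422 px

1.43:1 IMAX in 1280×960: fills the width, so the photograph is 1280.00 × 895.10.
The 4×3 canvas is height-limited in 1057×453, giving 604.00 × 453.00; scale factor 0.4719.
The photograph scales with it: height 895.10 × 0.4719 ≈ 422.38.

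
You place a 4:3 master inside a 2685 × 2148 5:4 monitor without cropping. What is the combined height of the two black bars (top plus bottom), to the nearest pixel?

134 px

Since 1.333 > 1.250, the master is width-limited.
Content height = 2685 × 3/4 ≈ 2013.75 px.
Black = 2148 − 2013.75 = 134.25 px.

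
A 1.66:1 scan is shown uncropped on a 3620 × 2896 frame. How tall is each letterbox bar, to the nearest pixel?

358 px

1.66:1 (1.660) > 5:4 (1.250), so the scan fills the width.
That makes the image 2180.72 px tall (3620 / 1.660).
Leftover height: 2896 − 2180.72 = 715.28 px → 357.64 each side.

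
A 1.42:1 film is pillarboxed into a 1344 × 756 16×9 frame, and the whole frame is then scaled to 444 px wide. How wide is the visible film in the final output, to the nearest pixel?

355 px

In the 1344×756 frame the film fills the height: width = 756 × 1.420 ≈ 1073.52 px.
Resizing to 444 px wide multiplies everything by 0.3304: 1073.52 → 354.64 px.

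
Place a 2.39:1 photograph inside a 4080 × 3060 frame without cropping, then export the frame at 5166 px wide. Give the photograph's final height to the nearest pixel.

At 4080×3060 the photograph is width-limited, so height = 4080 / 2.390 ≈ 1707.11 px.
The frame scales by 5166/4080 = 1.2662; 1707.11 × 1.2662 ≈ 2161.51 px.

2162 px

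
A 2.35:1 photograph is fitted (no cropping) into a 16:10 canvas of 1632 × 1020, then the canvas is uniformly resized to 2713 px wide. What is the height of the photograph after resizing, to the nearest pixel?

1154 px

Fitted into 1632×1020, the photograph spans the width; its height is 1632 / 2.350 ≈ 694.47 px.
Resizing to 2713 px wide multiplies everything by 1.6624: 694.47 → 1154.47 px.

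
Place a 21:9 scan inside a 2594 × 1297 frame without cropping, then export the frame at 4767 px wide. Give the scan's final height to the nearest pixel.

Fitted into 2594×1297, the scan spans the width; its height is 2594 × 9/21 ≈ 1111.71 px.
The frame scales by 4767/2594 = 1.8377; 1111.71 × 1.8377 ≈ 2043.00 px.

2043 px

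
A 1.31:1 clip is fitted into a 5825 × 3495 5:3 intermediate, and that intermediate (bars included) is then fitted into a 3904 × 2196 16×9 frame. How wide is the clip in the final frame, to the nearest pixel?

First fit — 1.31:1 into 5825×3495 spans the height: 4578.45 × 3495.00.
The 5:3 canvas is height-limited in 3904×2196, giving 3660.00 × 2196.00; scale factor 0.6283.
So the clip's width is 4578.45 × 0.6283 ≈ 2876.76.

2877 px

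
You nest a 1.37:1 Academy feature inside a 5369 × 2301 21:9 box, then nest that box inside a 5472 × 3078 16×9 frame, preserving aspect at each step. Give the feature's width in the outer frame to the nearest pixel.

1.37:1 Academy in 5369×2301: fills the height, so the feature is 3152.37 × 2301.00.
21:9 in 5472×3078: fills the width, so the intermediate becomes 5472.00 × 2345.14 — a scale of ×1.0192.
So the feature's width is 3152.37 × 1.0192 ≈ 3212.85.

3213 px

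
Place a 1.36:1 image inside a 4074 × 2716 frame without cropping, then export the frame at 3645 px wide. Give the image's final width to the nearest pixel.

Fitted into 4074×2716, the image spans the height; its width is 2716 × 1.360 ≈ 3693.76 px.
Resizing to 3645 px wide multiplies everything by 0.8947: 3693.76 → 3304.80 px.

3305 px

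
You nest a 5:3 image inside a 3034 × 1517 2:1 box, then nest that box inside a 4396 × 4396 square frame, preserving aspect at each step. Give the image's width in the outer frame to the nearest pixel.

3663 px

Inside the 3034×1517 canvas the image is height-limited at 2528.33 × 1517.00.
The 2:1 canvas is width-limited in 4396×4396, giving 4396.00 × 2198.00; scale factor 1.4489.
Applying the same ×1.4489: 2528.33 → 3663.33.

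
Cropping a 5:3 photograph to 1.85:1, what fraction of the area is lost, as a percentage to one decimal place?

9.9%

The width stays; only height is cut (since 1.85:1 is wider than 5:3).
Area ratio = (1.667)/(1.850) = 90.09%; the remaining 9.91% is cropped out.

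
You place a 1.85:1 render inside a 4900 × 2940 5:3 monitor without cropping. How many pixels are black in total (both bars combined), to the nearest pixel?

1.85:1 is wider than 5:3, so it spans the full width.
That makes the image 2648.6486 px tall (4900 / 1.850).
Black = 2940 − 2648.6486 = 291.3514 px.
Across the 4900-px span: 291.3514 × 4900 ≈ 1427622 px.

1427622 pixels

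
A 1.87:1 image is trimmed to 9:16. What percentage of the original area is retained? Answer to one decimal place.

9:16 is narrower than 1.87:1, so the crop keeps the full height and trims the width.
Fraction kept = (0.562)/(1.870) ≈ 30.08%.

30.1%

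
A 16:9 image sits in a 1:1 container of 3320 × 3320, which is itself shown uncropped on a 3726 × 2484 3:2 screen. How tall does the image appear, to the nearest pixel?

1397 px

Inside the 3320×3320 canvas the image is width-limited at 3320.00 × 1867.50.
Second fit — the 1:1 canvas into 3726×2484 spans the height: 2484.00 × 2484.00 (×0.7482 from 3320×3320).
The image scales with it: height 1867.50 × 0.7482 ≈ 1397.25.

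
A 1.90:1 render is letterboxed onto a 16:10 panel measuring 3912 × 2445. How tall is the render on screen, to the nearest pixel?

2059 px

1.90:1 (1.900) > 16:10 (1.600), so the render fills the width.
Content height = 3912 / 1.900 ≈ 2058.95 px.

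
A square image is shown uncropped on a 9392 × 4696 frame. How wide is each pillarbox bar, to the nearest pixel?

Since 1.000 < 2.000, the image is height-limited.
That makes the image 4696.00 px wide (4696 × 1/1).
Black = 9392 − 4696.00 = 4696.00 px, or 2348.00 per bar.

2348 px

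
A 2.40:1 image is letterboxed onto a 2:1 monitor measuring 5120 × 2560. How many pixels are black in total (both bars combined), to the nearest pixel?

2.40:1 is wider than 2:1, so it spans the full width.
Content height = 5120 / 2.400 ≈ 2133.3333 px.
2560 − 2133.3333 = 426.6667 px of bars.
Bar area = 426.6667 × 5120 ≈ 2184533 px.

2184533 pixels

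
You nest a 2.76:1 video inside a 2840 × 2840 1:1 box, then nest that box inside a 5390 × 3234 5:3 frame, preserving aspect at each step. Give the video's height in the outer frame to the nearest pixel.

1172 px

Inside the 2840×2840 canvas the video is width-limited at 2840.00 × 1028.99.
Second fit — the 1:1 canvas into 5390×3234 spans the height: 3234.00 × 3234.00 (×1.1387 from 2840×2840).
The video scales with it: height 1028.99 × 1.1387 ≈ 1171.74.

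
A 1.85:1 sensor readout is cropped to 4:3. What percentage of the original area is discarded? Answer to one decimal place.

27.9%

The height stays; only width is cut (since 4:3 is narrower than 1.85:1).
(1.333)/(1.850) ≈ 0.721 of the area survives, leaving 27.93% discarded.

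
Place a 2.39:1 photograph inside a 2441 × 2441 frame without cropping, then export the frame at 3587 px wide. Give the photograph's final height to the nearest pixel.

1501 px

Fitted into 2441×2441, the photograph spans the width; its height is 2441 / 2.390 ≈ 1021.34 px.
Scaling 2441 → 3587 is ×1.4695, so the height becomes 1021.34 × 1.4695 ≈ 1500.84 px.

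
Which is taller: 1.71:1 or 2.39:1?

1.71 and 2.39; 2.39 > 1.71. The smaller width-to-height ratio is the taller frame.

1.71:1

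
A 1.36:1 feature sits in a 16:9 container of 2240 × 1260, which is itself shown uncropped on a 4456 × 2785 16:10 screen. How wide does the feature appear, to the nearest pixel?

3409 px

1.36:1 in 2240×1260: fills the height, so the feature is 1713.60 × 1260.00.
Second fit — the 16:9 canvas into 4456×2785 spans the width: 4456.00 × 2506.50 (×1.9893 from 2240×1260).
So the feature's width is 1713.60 × 1.9893 ≈ 3408.84.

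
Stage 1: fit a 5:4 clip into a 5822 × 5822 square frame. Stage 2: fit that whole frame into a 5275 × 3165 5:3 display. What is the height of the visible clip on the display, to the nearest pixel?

Inside the 5822×5822 canvas the clip is width-limited at 5822.00 × 4657.60.
Second fit — the square canvas into 5275×3165 spans the height: 3165.00 × 3165.00 (×0.5436 from 5822×5822).
So the clip's height is 4657.60 × 0.5436 ≈ 2532.00.

2532 px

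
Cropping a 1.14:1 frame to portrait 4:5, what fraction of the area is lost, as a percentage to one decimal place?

Going from 1.14:1 to portrait 4:5 means cutting width while keeping height.
Fraction kept = (0.800)/(1.140) ≈ 70.18%, so 29.82% is lost.

29.8%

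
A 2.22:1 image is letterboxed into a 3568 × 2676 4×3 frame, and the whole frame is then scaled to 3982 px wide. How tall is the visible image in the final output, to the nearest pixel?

1794 px

Fitted into 3568×2676, the image spans the width; its height is 3568 / 2.220 ≈ 1607.21 px.
Resizing to 3982 px wide multiplies everything by 1.1160: 1607.21 → 1793.69 px.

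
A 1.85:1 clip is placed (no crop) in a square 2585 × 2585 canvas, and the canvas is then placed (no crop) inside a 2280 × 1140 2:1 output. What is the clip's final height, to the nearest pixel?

First fit — 1.85:1 into 2585×2585 spans the width: 2585.00 × 1397.30.
The square canvas is height-limited in 2280×1140, giving 1140.00 × 1140.00; scale factor 0.4410.
So the clip's height is 1397.30 × 0.4410 ≈ 616.22.

616 px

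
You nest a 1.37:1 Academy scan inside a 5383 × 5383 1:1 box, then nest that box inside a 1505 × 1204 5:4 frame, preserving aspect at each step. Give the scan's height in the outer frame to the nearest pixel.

879 px

First fit — 1.37:1 Academy into 5383×5383 spans the width: 5383.00 × 3929.20.
Second fit — the 1:1 canvas into 1505×1204 spans the height: 1204.00 × 1204.00 (×0.2237 from 5383×5383).
So the scan's height is 3929.20 × 0.2237 ≈ 878.83.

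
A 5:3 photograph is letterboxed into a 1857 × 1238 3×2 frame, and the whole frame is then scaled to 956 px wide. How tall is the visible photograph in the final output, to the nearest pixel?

At 1857×1238 the photograph is width-limited, so height = 1857 × 3/5 ≈ 1114.20 px.
Resizing to 956 px wide multiplies everything by 0.5148: 1114.20 → 573.60 px.

574 px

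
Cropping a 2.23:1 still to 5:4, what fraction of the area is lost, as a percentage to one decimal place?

43.9%

The height stays; only width is cut (since 5:4 is narrower than 2.23:1).
Area ratio = (1.250)/(2.230) = 56.05%; the remaining 43.95% is cropped out.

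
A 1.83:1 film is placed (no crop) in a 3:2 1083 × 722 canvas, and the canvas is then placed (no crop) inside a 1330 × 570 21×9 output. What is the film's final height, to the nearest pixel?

467 px

First fit — 1.83:1 into 1083×722 spans the width: 1083.00 × 591.80.
Second fit — the 3:2 canvas into 1330×570 spans the height: 855.00 × 570.00 (×0.7895 from 1083×722).
Applying the same ×0.7895: 591.80 → 467.21.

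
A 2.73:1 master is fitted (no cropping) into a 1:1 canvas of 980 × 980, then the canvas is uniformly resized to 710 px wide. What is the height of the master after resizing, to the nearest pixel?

At 980×980 the master is width-limited, so height = 980 / 2.730 ≈ 358.97 px.
Scaling 980 → 710 is ×0.7245, so the height becomes 358.97 × 0.7245 ≈ 260.07 px.

260 px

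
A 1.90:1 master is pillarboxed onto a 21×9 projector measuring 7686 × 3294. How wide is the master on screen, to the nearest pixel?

6259 px

1.90:1 is narrower than 21×9, so it spans the full height.
Content width = 3294 × 1.900 ≈ 6258.60 px.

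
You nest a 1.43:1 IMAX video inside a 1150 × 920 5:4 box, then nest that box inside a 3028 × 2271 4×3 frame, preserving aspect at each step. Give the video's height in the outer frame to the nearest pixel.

1.43:1 IMAX in 1150×920: fills the width, so the video is 1150.00 × 804.20.
The 5:4 canvas is height-limited in 3028×2271, giving 2838.75 × 2271.00; scale factor 2.4685.
So the video's height is 804.20 × 2.4685 ≈ 1985.14.

1985 px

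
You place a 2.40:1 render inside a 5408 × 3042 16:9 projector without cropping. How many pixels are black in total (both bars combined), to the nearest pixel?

2.40:1 (2.400) > 16:9 (1.778), so the render fills the width.
That makes the image 2253.3333 px tall (5408 / 2.400).
Black = 3042 − 2253.3333 = 788.6667 px.
Across the 5408-px span: 788.6667 × 5408 ≈ 4265109 px.

4265109 pixels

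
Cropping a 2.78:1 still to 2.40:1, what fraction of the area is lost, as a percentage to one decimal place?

13.7%

2.40:1 is narrower than 2.78:1, so the crop keeps the full height and trims the width.
Fraction kept = (2.400)/(2.780) ≈ 86.33%, so 13.67% is lost.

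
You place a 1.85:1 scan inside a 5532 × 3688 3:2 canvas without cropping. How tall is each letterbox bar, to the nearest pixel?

Since 1.850 > 1.500, the scan is width-limited.
The scan is 5532 / 1.850 ≈ 2990.27 px tall.
3688 − 2990.27 = 697.73 px of bars (348.86 each).

349 px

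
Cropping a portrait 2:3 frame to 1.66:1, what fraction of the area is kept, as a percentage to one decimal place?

1.66:1 is wider than portrait 2:3, so the crop keeps the full width and trims the height.
Fraction kept = (0.667)/(1.660) ≈ 40.16%.

40.2%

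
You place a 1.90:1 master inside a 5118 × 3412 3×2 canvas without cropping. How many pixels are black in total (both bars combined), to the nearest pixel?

3676340 pixels

1.90:1 is wider than 3×2, so it spans the full width.
That makes the image 2693.6842 px tall (5118 / 1.900).
Leftover height: 3412 − 2693.6842 = 718.3158 px.
Bar area = 718.3158 × 5118 ≈ 3676340 px.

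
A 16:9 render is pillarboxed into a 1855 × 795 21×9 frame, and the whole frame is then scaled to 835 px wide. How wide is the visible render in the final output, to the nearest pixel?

636 px

Fitted into 1855×795, the render spans the height; its width is 795 × 16/9 ≈ 1413.33 px.
Resizing to 835 px wide multiplies everything by 0.4501: 1413.33 → 636.19 px.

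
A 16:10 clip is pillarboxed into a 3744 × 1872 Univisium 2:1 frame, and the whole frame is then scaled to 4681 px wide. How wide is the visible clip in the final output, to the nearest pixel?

In the 3744×1872 frame the clip fills the height: width = 1872 × 16/10 ≈ 2995.20 px.
Scaling 3744 → 4681 is ×1.2503, so the width becomes 2995.20 × 1.2503 ≈ 3744.80 px.

3745 px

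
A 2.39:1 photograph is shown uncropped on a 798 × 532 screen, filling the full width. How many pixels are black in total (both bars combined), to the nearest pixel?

158091 pixels

That makes the image 333.8912 px tall (798 / 2.390).
Leftover height: 532 − 333.8912 = 198.1088 px.
Bar area = 198.1088 × 798 ≈ 158091 px.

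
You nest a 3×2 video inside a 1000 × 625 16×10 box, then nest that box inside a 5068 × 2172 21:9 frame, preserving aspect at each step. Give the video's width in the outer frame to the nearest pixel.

3258 px

First fit — 3×2 into 1000×625 spans the height: 937.50 × 625.00.
The 16×10 canvas is height-limited in 5068×2172, giving 3475.20 × 2172.00; scale factor 3.4752.
The video scales with it: width 937.50 × 3.4752 ≈ 3258.00.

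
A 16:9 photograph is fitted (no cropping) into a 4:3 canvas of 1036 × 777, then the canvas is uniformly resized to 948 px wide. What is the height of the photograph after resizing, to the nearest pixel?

At 1036×777 the photograph is width-limited, so height = 1036 × 9/16 ≈ 582.75 px.
Scaling 1036 → 948 is ×0.9151, so the height becomes 582.75 × 0.9151 ≈ 533.25 px.

533 px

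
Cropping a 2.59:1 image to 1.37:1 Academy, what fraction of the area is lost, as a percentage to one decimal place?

47.1%

1.37:1 Academy is narrower than 2.59:1, so the crop keeps the full height and trims the width.
Fraction kept = (1.370)/(2.590) ≈ 52.90%, so 47.10% is lost.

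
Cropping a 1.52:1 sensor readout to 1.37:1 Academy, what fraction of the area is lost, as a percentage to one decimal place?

Going from 1.52:1 to 1.37:1 Academy means cutting width while keeping height.
Area ratio = (1.370)/(1.520) = 90.13%; the remaining 9.87% is cropped out.

9.9%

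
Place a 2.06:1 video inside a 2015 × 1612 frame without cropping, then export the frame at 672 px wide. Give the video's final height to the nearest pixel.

326 px

In the 2015×1612 frame the video fills the width: height = 2015 / 2.060 ≈ 978.16 px.
The frame scales by 672/2015 = 0.3335; 978.16 × 0.3335 ≈ 326.21 px.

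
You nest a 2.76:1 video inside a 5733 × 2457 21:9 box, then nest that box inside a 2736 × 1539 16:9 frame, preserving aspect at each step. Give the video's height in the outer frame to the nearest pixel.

991 px

2.76:1 in 5733×2457: fills the width, so the video is 5733.00 × 2077.17.
The 21:9 canvas is width-limited in 2736×1539, giving 2736.00 × 1172.57; scale factor 0.4772.
The video scales with it: height 2077.17 × 0.4772 ≈ 991.30.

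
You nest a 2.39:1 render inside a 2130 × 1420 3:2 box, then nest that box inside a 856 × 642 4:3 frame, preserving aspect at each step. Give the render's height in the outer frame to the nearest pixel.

358 px

2.39:1 in 2130×1420: fills the width, so the render is 2130.00 × 891.21.
Second fit — the 3:2 canvas into 856×642 spans the width: 856.00 × 570.67 (×0.4019 from 2130×1420).
The render scales with it: height 891.21 × 0.4019 ≈ 358.16.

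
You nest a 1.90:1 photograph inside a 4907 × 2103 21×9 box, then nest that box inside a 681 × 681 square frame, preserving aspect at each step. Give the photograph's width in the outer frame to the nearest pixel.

1.90:1 in 4907×2103: fills the height, so the photograph is 3995.70 × 2103.00.
Second fit — the 21×9 canvas into 681×681 spans the width: 681.00 × 291.86 (×0.1388 from 4907×2103).
Applying the same ×0.1388: 3995.70 → 554.53.

555 px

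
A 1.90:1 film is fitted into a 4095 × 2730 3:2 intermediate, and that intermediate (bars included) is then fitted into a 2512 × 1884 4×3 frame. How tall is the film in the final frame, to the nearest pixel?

1.90:1 in 4095×2730: fills the width, so the film is 4095.00 × 2155.26.
Second fit — the 3:2 canvas into 2512×1884 spans the width: 2512.00 × 1674.67 (×0.6134 from 4095×2730).
Applying the same ×0.6134: 2155.26 → 1322.11.

1322 px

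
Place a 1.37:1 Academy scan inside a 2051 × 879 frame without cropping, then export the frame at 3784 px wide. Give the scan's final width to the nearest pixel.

2222 px

In the 2051×879 frame the scan fills the height: width = 879 × 1.370 ≈ 1204.23 px.
Scaling 2051 → 3784 is ×1.8450, so the width becomes 1204.23 × 1.8450 ≈ 2221.75 px.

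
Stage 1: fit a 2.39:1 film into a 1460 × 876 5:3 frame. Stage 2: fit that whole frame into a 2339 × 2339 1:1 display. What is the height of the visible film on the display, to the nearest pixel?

979 px

Inside the 1460×876 canvas the film is width-limited at 1460.00 × 610.88.
The 5:3 canvas is width-limited in 2339×2339, giving 2339.00 × 1403.40; scale factor 1.6021.
Applying the same ×1.6021: 610.88 → 978.66.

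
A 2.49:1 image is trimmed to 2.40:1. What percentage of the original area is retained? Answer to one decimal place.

The height stays; only width is cut (since 2.40:1 is narrower than 2.49:1).
Area ratio = (2.400)/(2.490) = 96.39% retained.

96.4%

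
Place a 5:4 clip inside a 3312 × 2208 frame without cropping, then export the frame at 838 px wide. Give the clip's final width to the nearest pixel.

698 px

Fitted into 3312×2208, the clip spans the height; its width is 2208 × 5/4 ≈ 2760.00 px.
Resizing to 838 px wide multiplies everything by 0.2530: 2760.00 → 698.33 px.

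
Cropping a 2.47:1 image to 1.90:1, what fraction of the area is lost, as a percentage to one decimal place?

1.90:1 is narrower than 2.47:1, so the crop keeps the full height and trims the width.
Area ratio = (1.900)/(2.470) = 76.92%; the remaining 23.08% is cropped out.

23.1%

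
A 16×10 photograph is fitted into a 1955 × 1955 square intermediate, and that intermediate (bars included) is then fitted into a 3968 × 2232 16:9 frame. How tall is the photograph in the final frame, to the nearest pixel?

1395 px

16×10 in 1955×1955: fills the width, so the photograph is 1955.00 × 1221.88.
square in 3968×2232: fills the height, so the intermediate becomes 2232.00 × 2232.00 — a scale of ×1.1417.
So the photograph's height is 1221.88 × 1.1417 ≈ 1395.00.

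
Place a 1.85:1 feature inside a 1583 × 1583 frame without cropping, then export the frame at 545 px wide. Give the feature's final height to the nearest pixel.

At 1583×1583 the feature is width-limited, so height = 1583 / 1.850 ≈ 855.68 px.
The frame scales by 545/1583 = 0.3443; 855.68 × 0.3443 ≈ 294.59 px.

295 px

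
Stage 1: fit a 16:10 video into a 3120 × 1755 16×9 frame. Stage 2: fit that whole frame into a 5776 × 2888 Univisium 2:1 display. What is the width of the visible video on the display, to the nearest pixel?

16:10 in 3120×1755: fills the height, so the video is 2808.00 × 1755.00.
The 16×9 canvas is height-limited in 5776×2888, giving 5134.22 × 2888.00; scale factor 1.6456.
Applying the same ×1.6456: 2808.00 → 4620.80.

4621 px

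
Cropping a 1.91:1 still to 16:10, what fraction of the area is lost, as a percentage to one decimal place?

16:10 is narrower than 1.91:1, so the crop keeps the full height and trims the width.
Fraction kept = (1.600)/(1.910) ≈ 83.77%, so 16.23% is lost.

16.2%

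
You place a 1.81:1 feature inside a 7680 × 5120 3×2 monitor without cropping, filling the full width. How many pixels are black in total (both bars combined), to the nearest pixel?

6734639 pixels

Content height = 7680 / 1.810 ≈ 4243.0939 px.
5120 − 4243.0939 = 876.9061 px of bars.
That's 876.9061 × 7680 ≈ 6734639 black pixels.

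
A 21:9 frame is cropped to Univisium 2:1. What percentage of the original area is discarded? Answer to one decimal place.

Going from 21:9 to Univisium 2:1 means cutting width while keeping height.
Fraction kept = (2.000)/(2.333) ≈ 85.71%, so 14.29% is lost.

14.3%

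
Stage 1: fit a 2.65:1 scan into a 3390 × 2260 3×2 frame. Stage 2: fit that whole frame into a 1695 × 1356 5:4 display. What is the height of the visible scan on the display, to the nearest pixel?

First fit — 2.65:1 into 3390×2260 spans the width: 3390.00 × 1279.25.
Second fit — the 3×2 canvas into 1695×1356 spans the width: 1695.00 × 1130.00 (×0.5000 from 3390×2260).
The scan scales with it: height 1279.25 × 0.5000 ≈ 639.62.

640 px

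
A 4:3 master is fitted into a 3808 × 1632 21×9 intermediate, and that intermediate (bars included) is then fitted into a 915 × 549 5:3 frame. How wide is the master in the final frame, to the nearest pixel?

Inside the 3808×1632 canvas the master is height-limited at 2176.00 × 1632.00.
21×9 in 915×549: fills the width, so the intermediate becomes 915.00 × 392.14 — a scale of ×0.2403.
The master scales with it: width 2176.00 × 0.2403 ≈ 522.86.

523 px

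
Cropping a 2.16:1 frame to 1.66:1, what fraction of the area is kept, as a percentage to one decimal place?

The height stays; only width is cut (since 1.66:1 is narrower than 2.16:1).
(1.660)/(2.160) ≈ 0.769 of the area survives.

76.9%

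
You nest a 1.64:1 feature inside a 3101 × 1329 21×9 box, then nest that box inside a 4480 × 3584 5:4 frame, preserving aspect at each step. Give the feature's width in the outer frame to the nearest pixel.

First fit — 1.64:1 into 3101×1329 spans the height: 2179.56 × 1329.00.
21×9 in 4480×3584: fills the width, so the intermediate becomes 4480.00 × 1920.00 — a scale of ×1.4447.
So the feature's width is 2179.56 × 1.4447 ≈ 3148.80.

3149 px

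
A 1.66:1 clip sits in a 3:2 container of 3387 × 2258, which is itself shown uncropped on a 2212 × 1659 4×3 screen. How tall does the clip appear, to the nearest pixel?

Inside the 3387×2258 canvas the clip is width-limited at 3387.00 × 2040.36.
Second fit — the 3:2 canvas into 2212×1659 spans the width: 2212.00 × 1474.67 (×0.6531 from 3387×2258).
So the clip's height is 2040.36 × 0.6531 ≈ 1332.53.

1333 px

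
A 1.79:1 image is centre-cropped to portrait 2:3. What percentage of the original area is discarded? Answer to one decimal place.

The height stays; only width is cut (since portrait 2:3 is narrower than 1.79:1).
(0.667)/(1.790) ≈ 0.372 of the area survives, leaving 62.76% discarded.

62.8%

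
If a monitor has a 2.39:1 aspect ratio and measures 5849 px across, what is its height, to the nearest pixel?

At 2.39:1, 5849 / 2.390 ≈ 2447.28.

2447 px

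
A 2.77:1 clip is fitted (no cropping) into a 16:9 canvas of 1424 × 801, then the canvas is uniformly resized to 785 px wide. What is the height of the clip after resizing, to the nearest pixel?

At 1424×801 the clip is width-limited, so height = 1424 / 2.770 ≈ 514.08 px.
Resizing to 785 px wide multiplies everything by 0.5513: 514.08 → 283.39 px.

283 px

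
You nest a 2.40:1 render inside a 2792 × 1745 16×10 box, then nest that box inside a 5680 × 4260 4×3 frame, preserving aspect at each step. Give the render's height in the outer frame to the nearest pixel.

2367 px

First fit — 2.40:1 into 2792×1745 spans the width: 2792.00 × 1163.33.
The 16×10 canvas is width-limited in 5680×4260, giving 5680.00 × 3550.00; scale factor 2.0344.
Applying the same ×2.0344: 1163.33 → 2366.67.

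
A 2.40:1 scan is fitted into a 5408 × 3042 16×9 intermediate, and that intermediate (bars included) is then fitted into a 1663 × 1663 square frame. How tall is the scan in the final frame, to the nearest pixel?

693 px

Inside the 5408×3042 canvas the scan is width-limited at 5408.00 × 2253.33.
Second fit — the 16×9 canvas into 1663×1663 spans the width: 1663.00 × 935.44 (×0.3075 from 5408×3042).
Applying the same ×0.3075: 2253.33 → 692.92.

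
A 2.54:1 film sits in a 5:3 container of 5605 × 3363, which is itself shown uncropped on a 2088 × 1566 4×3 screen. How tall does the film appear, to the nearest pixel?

2.54:1 in 5605×3363: fills the width, so the film is 5605.00 × 2206.69.
The 5:3 canvas is width-limited in 2088×1566, giving 2088.00 × 1252.80; scale factor 0.3725.
So the film's height is 2206.69 × 0.3725 ≈ 822.05.

822 px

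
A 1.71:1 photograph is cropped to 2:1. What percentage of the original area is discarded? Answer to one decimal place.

2:1 is wider than 1.71:1, so the crop keeps the full width and trims the height.
Fraction kept = (1.710)/(2.000) ≈ 85.50%, so 14.50% is lost.

14.5%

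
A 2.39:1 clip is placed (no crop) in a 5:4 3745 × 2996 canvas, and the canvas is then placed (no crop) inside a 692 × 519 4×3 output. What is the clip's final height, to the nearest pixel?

271 px

First fit — 2.39:1 into 3745×2996 spans the width: 3745.00 × 1566.95.
The 5:4 canvas is height-limited in 692×519, giving 648.75 × 519.00; scale factor 0.1732.
So the clip's height is 1566.95 × 0.1732 ≈ 271.44.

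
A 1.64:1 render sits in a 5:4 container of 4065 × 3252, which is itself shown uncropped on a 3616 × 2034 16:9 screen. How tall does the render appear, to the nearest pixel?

1550 px

Inside the 4065×3252 canvas the render is width-limited at 4065.00 × 2478.66.
Second fit — the 5:4 canvas into 3616×2034 spans the height: 2542.50 × 2034.00 (×0.6255 from 4065×3252).
Applying the same ×0.6255: 2478.66 → 1550.30.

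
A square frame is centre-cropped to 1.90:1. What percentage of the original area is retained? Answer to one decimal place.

52.6%

1.90:1 is wider than square, so the crop keeps the full width and trims the height.
(1.000)/(1.900) ≈ 0.526 of the area survives.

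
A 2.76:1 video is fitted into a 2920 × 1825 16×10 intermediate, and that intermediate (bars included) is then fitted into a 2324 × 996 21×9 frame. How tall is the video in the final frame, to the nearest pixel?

577 px

First fit — 2.76:1 into 2920×1825 spans the width: 2920.00 × 1057.97.
16×10 in 2324×996: fills the height, so the intermediate becomes 1593.60 × 996.00 — a scale of ×0.5458.
So the video's height is 1057.97 × 0.5458 ≈ 577.39.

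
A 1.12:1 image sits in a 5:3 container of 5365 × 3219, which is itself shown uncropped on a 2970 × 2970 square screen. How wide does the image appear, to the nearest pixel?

Inside the 5365×3219 canvas the image is height-limited at 3605.28 × 3219.00.
5:3 in 2970×2970: fills the width, so the intermediate becomes 2970.00 × 1782.00 — a scale of ×0.5536.
Applying the same ×0.5536: 3605.28 → 1995.84.

1996 px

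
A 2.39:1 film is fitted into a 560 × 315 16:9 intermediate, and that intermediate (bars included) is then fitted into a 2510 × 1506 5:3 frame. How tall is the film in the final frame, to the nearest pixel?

2.39:1 in 560×315: fills the width, so the film is 560.00 × 234.31.
The 16:9 canvas is width-limited in 2510×1506, giving 2510.00 × 1411.88; scale factor 4.4821.
So the film's height is 234.31 × 4.4821 ≈ 1050.21.

1050 px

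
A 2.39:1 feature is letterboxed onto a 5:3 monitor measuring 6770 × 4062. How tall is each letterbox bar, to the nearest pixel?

615 px

2.39:1 (2.390) > 5:3 (1.667), so the feature fills the width.
Content height = 6770 / 2.390 ≈ 2832.64 px.
Black = 4062 − 2832.64 = 1229.36 px, or 614.68 per bar.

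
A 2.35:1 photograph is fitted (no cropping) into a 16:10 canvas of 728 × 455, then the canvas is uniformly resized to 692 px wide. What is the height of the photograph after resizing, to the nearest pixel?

294 px

At 728×455 the photograph is width-limited, so height = 728 / 2.350 ≈ 309.79 px.
Scaling 728 → 692 is ×0.9505, so the height becomes 309.79 × 0.9505 ≈ 294.47 px.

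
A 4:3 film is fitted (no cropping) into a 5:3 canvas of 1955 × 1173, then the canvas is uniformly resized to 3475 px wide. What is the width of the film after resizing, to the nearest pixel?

Fitted into 1955×1173, the film spans the height; its width is 1173 × 4/3 ≈ 1564.00 px.
The frame scales by 3475/1955 = 1.7775; 1564.00 × 1.7775 ≈ 2780.00 px.

2780 px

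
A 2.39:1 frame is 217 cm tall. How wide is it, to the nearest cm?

519 cm

At 2.39:1, 217 × 2.390 ≈ 518.63.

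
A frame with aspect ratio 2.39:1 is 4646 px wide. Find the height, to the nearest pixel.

At 2.39:1, 4646 / 2.390 ≈ 1943.93.

1944 px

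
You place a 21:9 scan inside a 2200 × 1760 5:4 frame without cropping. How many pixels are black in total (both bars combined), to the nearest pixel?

21:9 (2.333) > 5:4 (1.250), so the scan fills the width.
Content height = 2200 × 9/21 ≈ 942.8571 px.
Black = 1760 − 942.8571 = 817.1429 px.
Across the 2200-px span: 817.1429 × 2200 ≈ 1797714 px.

1797714 pixels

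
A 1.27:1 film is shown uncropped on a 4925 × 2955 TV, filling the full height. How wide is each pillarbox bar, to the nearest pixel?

Content width = 2955 × 1.270 ≈ 3752.85 px.
4925 − 3752.85 = 1172.15 px of bars (586.08 each).

586 px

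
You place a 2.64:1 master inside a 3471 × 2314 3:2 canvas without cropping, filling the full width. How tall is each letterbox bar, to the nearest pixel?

500 px

That makes the image 1314.77 px tall (3471 / 2.640).
Black = 2314 − 1314.77 = 999.23 px, or 499.61 per bar.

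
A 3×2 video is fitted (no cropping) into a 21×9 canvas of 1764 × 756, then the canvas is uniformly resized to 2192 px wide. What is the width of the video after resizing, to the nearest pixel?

1409 px

In the 1764×756 frame the video fills the height: width = 756 × 3/2 ≈ 1134.00 px.
Scaling 1764 → 2192 is ×1.2426, so the width becomes 1134.00 × 1.2426 ≈ 1409.14 px.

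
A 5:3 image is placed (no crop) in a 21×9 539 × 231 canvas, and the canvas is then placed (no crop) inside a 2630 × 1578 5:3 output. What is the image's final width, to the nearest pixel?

1879 px

First fit — 5:3 into 539×231 spans the height: 385.00 × 231.00.
Second fit — the 21×9 canvas into 2630×1578 spans the width: 2630.00 × 1127.14 (×4.8794 from 539×231).
The image scales with it: width 385.00 × 4.8794 ≈ 1878.57.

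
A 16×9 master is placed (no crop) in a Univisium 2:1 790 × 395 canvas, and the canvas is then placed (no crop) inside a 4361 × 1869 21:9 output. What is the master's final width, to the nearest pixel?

3323 px

Inside the 790×395 canvas the master is height-limited at 702.22 × 395.00.
Univisium 2:1 in 4361×1869: fills the height, so the intermediate becomes 3738.00 × 1869.00 — a scale of ×4.7316.
The master scales with it: width 702.22 × 4.7316 ≈ 3322.67.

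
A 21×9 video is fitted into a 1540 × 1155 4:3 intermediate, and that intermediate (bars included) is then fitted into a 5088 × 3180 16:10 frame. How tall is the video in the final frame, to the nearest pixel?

1817 px

21×9 in 1540×1155: fills the width, so the video is 1540.00 × 660.00.
4:3 in 5088×3180: fills the height, so the intermediate becomes 4240.00 × 3180.00 — a scale of ×2.7532.
The video scales with it: height 660.00 × 2.7532 ≈ 1817.14.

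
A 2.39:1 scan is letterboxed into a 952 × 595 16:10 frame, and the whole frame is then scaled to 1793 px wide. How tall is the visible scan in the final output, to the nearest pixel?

750 px

In the 952×595 frame the scan fills the width: height = 952 / 2.390 ≈ 398.33 px.
Resizing to 1793 px wide multiplies everything by 1.8834: 398.33 → 750.21 px.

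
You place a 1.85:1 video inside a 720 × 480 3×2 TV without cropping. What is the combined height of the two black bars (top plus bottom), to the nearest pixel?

91 px

1.85:1 (1.850) > 3×2 (1.500), so the video fills the width.
Content height = 720 / 1.850 ≈ 389.19 px.
Black = 480 − 389.19 = 90.81 px.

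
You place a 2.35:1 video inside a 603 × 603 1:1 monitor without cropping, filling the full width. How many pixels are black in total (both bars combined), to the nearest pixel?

208882 pixels

The video is 603 / 2.350 ≈ 256.5957 px tall.
Black = 603 − 256.5957 = 346.4043 px.
Bar area = 346.4043 × 603 ≈ 208882 px.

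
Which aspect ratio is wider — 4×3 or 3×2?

3×2

4×3 = 1.333 and 3×2 = 1.5; 1.5 > 1.333.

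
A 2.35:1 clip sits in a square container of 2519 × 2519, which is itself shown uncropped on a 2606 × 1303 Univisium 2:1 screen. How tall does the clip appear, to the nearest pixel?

554 px

First fit — 2.35:1 into 2519×2519 spans the width: 2519.00 × 1071.91.
Second fit — the square canvas into 2606×1303 spans the height: 1303.00 × 1303.00 (×0.5173 from 2519×2519).
The clip scales with it: height 1071.91 × 0.5173 ≈ 554.47.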